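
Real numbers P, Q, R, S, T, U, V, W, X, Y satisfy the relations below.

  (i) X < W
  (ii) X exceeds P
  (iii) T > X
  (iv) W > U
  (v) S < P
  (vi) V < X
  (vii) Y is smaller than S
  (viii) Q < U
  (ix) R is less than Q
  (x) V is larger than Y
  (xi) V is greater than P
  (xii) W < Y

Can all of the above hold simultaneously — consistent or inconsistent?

We have X < W stated directly, yet also W < Y < S < P < V < X by chaining the others — so W < X. Contradiction.

inconsistent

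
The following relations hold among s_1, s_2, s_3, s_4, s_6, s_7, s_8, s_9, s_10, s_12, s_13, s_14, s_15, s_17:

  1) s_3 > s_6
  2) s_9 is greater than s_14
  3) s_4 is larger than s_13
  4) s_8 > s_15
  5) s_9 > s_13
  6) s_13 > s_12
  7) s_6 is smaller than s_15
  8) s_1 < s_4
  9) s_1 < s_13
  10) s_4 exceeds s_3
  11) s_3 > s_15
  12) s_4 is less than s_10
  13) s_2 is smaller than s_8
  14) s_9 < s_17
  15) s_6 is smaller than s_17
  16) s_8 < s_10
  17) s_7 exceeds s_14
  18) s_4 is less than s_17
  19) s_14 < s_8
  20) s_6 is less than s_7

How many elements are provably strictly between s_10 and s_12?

2

The relations place s_12 below s_10. An element lies strictly between them when it is forced above s_12 and also forced below s_10.
Above s_12: {s_13, s_9, s_4, s_17}. Below s_10: {s_14, s_6, s_15, s_3, s_1, s_2, s_13, s_8, s_4}.
Intersection: {s_13, s_4} — 2.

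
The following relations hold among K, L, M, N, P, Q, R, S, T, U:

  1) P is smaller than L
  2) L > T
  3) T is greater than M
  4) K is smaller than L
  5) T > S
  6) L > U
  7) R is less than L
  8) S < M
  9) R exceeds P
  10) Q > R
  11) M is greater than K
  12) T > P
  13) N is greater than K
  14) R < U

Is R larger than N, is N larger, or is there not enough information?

undetermined

Following every chain through N: below N we get K.
R is not reached, and no chain runs the other way from R to N.
So the given relations leave the order of N and R undetermined.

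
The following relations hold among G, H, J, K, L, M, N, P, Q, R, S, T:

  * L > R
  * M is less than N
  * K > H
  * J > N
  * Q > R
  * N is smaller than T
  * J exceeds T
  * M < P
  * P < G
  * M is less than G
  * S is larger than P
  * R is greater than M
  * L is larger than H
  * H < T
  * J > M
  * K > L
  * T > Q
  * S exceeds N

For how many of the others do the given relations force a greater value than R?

The elements the relations force above R are L, Q, T, K, J — no chain reaches any other.
That is 5.

5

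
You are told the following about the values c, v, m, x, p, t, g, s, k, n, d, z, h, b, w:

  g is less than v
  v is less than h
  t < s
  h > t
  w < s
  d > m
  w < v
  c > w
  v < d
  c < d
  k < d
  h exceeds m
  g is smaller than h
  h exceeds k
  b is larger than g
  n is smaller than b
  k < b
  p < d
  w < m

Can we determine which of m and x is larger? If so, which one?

Following every chain through x: nothing is chained to x.
m is not reached, and no chain runs the other way from m to x.
So the given relations leave the order of x and m undetermined.

undetermined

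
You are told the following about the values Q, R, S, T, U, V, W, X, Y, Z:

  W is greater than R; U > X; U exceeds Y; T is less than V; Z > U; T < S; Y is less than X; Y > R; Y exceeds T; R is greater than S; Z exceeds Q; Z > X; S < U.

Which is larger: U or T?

T < S and S < R give T < R.
With R < Y: T < S < R < Y.
With Y < X: T < S < R < Y < X.
Then X < U extends the chain to U.
So T < U; U is the larger of the two.

U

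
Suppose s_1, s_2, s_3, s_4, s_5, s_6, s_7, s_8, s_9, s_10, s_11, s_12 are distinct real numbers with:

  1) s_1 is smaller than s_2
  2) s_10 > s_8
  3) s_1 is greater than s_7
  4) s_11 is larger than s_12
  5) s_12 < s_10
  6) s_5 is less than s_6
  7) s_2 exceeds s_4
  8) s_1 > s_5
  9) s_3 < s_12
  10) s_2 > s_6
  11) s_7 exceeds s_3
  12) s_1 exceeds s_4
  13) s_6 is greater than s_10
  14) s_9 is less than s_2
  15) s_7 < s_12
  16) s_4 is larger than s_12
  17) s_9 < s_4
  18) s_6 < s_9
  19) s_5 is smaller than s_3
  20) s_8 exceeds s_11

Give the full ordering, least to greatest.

Nothing is placed below s_5, so it is least; from there s_5 < s_3; s_3 < s_7; s_7 < s_12; s_12 < s_11; s_11 < s_8; s_8 < s_10; s_10 < s_6; s_6 < s_9; s_9 < s_4; s_4 < s_1; s_1 < s_2, each given directly.

s_5 < s_3 < s_7 < s_12 < s_11 < s_8 < s_10 < s_6 < s_9 < s_4 < s_1 < s_2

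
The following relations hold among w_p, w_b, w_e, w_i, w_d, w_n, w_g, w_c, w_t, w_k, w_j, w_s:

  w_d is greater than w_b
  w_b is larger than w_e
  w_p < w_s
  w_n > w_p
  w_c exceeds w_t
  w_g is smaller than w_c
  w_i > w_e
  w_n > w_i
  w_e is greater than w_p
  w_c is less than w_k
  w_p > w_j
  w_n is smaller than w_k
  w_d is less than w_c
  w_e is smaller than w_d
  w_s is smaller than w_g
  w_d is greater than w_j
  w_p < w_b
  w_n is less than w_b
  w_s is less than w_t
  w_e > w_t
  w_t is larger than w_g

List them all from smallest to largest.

w_j < w_p < w_s < w_g < w_t < w_e < w_i < w_n < w_b < w_d < w_c < w_k

Nothing is placed below w_j, so it is least; from there w_j < w_p; w_p < w_s; w_s < w_g; w_g < w_t; w_t < w_e; w_e < w_i; w_i < w_n; w_n < w_b; w_b < w_d; w_d < w_c; w_c < w_k, each given directly.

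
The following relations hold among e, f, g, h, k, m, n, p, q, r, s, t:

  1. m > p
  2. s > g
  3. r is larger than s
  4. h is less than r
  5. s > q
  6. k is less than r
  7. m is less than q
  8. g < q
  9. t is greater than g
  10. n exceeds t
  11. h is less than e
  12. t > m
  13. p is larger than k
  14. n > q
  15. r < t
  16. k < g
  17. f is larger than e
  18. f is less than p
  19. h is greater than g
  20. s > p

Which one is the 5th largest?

The consecutive relations fix a unique order: k < g < h < e < f < p < m < q < s < r < t < n.
The 5th largest is q.

q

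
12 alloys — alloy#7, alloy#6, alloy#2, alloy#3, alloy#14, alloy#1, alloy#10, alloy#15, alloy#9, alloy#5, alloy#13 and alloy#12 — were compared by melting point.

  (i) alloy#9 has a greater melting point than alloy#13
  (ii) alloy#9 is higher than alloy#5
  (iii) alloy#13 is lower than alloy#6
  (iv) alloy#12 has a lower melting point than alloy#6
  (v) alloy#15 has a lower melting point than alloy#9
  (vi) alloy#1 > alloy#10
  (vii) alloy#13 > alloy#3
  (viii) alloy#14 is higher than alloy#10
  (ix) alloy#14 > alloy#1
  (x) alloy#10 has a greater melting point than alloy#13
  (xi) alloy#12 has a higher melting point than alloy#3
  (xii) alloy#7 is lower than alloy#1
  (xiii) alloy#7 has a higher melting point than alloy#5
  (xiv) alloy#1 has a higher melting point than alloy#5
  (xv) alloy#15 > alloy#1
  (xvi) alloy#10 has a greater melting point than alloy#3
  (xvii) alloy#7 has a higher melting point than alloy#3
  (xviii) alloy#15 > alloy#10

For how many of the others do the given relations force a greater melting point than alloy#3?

9

From alloy#3 the given relations immediately reach alloy#13, alloy#10, alloy#7, alloy#12.
From those, alloy#1, alloy#15, alloy#14, alloy#9, alloy#6 — 9 in total.
No other element is forced above alloy#3 by the given relations, so the count is 9.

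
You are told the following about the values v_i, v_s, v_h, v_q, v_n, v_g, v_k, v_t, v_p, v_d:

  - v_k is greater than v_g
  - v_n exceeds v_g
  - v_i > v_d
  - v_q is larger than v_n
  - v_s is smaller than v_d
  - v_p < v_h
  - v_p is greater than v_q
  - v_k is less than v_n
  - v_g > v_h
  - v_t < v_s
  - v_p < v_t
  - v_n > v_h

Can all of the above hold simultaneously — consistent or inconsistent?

inconsistent

Chaining the given relations yields v_h < v_g < v_k < v_n < v_q < v_p, so v_h < v_p. But one relation states v_p < v_h. These cannot both hold.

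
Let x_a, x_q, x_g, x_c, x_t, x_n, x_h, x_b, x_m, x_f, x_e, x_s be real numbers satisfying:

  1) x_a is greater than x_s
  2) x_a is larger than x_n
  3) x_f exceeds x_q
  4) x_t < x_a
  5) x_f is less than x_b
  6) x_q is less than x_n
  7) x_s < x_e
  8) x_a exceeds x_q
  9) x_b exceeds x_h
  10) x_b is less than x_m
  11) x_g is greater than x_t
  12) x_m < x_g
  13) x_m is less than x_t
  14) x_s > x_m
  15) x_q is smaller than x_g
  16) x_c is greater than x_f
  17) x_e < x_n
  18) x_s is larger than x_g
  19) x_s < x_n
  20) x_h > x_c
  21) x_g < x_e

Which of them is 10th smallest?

Chaining the given pairs: x_q < x_f < x_c < x_h < x_b < x_m < x_t < x_g < x_s < x_e < x_n < x_a.
The 10th smallest is x_e.

x_e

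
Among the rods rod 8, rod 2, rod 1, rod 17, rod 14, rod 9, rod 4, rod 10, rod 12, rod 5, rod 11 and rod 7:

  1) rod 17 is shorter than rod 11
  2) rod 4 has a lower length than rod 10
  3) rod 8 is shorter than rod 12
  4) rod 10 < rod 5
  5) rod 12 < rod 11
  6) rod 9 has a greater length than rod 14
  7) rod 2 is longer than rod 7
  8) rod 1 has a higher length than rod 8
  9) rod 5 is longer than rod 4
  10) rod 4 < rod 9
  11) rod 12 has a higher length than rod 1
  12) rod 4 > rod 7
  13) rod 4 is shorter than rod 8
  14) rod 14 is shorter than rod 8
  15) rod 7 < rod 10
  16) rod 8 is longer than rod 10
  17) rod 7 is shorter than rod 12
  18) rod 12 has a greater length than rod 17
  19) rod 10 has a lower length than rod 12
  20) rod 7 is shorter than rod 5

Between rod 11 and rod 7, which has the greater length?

rod 7 < rod 4 and rod 4 < rod 8 give rod 7 < rod 8.
Then rod 8 < rod 1 extends the chain to rod 1.
With rod 1 < rod 12: rod 7 < rod 4 < rod 8 < rod 1 < rod 12.
Then rod 12 < rod 11 extends the chain to rod 11.
So rod 7 < rod 11; rod 11 is the longer of the two.

rod 11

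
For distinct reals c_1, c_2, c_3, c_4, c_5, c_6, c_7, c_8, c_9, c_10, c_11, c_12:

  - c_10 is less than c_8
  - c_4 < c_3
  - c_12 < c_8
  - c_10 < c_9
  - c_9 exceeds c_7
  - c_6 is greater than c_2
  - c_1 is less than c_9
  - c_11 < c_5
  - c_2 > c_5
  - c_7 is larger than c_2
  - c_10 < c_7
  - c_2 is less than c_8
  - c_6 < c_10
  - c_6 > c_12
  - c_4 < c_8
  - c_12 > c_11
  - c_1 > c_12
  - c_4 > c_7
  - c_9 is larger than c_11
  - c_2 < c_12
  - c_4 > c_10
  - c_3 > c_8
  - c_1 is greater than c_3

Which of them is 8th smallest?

The consecutive relations fix a unique order: c_11 < c_5 < c_2 < c_12 < c_6 < c_10 < c_7 < c_4 < c_8 < c_3 < c_1 < c_9.
The 8th smallest is c_4.

c_4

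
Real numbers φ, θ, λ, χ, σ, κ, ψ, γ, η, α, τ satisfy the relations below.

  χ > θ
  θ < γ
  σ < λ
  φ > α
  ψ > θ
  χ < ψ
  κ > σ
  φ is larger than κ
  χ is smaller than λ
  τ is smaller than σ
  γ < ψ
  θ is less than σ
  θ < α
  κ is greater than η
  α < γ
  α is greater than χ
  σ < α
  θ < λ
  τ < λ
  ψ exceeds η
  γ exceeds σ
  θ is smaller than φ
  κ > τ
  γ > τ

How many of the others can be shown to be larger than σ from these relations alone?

6

From σ the given relations immediately reach λ, α, γ, κ.
From those, φ, ψ — 6 in total.
Nothing else is reachable above σ; 6 in all.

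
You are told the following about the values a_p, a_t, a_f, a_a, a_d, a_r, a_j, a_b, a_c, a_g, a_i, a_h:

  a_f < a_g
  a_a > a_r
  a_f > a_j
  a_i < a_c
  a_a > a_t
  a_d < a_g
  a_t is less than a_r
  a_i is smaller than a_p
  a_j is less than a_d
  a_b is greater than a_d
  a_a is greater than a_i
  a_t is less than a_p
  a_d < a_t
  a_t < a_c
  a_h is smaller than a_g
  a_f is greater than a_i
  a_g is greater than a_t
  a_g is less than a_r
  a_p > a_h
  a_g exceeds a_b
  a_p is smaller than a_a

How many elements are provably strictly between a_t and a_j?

Chaining upward from a_j reaches: a_d, a_f, a_b, a_g, a_p, a_r, a_a, a_c.
Chaining downward from a_t reaches: a_d.
Strictly between a_j and a_t are those in both lists: a_d — 1 element.

1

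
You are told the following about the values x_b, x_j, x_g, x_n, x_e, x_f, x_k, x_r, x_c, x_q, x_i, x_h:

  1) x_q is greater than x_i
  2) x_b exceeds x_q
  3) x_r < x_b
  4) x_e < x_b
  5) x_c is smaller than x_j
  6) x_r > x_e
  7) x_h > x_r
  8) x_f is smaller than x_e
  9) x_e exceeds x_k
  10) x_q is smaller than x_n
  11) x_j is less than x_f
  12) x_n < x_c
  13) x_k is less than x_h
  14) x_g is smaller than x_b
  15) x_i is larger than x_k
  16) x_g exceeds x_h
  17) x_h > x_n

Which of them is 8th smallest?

Piecing the relations together gives one ordering: x_k < x_i < x_q < x_n < x_c < x_j < x_f < x_e < x_r < x_h < x_g < x_b.
The 8th smallest is x_e.

x_e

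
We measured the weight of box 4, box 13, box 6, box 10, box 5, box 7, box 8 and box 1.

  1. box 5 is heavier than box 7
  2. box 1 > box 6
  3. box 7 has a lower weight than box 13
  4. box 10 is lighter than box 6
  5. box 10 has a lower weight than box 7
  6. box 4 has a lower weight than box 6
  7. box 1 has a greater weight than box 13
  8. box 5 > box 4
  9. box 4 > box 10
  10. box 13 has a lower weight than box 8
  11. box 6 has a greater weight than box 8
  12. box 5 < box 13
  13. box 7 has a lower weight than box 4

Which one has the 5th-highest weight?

box 5

Piecing the relations together gives one ordering: box 10 < box 7 < box 4 < box 5 < box 13 < box 8 < box 6 < box 1.
Counting 5 from the largest end gives box 5.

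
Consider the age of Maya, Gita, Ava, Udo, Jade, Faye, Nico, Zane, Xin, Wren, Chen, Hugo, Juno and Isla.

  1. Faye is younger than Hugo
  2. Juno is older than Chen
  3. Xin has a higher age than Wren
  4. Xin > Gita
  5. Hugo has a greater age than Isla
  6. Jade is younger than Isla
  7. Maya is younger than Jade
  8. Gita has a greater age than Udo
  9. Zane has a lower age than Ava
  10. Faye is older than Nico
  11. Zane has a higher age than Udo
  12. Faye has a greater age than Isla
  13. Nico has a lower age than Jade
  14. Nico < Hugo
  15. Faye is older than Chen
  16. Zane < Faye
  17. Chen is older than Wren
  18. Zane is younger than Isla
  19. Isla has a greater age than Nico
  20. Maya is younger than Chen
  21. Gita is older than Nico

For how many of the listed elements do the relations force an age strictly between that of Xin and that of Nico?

Chaining upward from Nico reaches: Gita, Jade, Isla, Faye, Hugo.
Chaining downward from Xin reaches: Wren, Udo, Gita.
Strictly between Nico and Xin are those in both lists: Gita — 1 element.

1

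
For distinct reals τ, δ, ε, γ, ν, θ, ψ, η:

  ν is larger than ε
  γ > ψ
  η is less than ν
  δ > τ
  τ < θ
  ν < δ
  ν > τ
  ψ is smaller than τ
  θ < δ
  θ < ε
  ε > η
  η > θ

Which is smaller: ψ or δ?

ψ

Link the given pairs in sequence: ψ < τ; τ < θ; θ < η; η < ν; ν < δ.
Chaining these gives ψ < τ < θ < η < ν < δ.
So ψ < δ; ψ is the smaller of the two.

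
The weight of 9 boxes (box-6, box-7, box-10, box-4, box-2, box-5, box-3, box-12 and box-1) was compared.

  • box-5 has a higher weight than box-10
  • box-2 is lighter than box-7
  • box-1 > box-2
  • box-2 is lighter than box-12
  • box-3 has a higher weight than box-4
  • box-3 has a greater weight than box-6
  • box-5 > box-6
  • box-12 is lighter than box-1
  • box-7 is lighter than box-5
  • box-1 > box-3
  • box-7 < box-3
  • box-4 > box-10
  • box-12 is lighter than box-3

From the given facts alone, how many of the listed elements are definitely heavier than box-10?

4

The elements the relations force above box-10 are box-4, box-5, box-3, box-1 — no chain reaches any other.
That is 4.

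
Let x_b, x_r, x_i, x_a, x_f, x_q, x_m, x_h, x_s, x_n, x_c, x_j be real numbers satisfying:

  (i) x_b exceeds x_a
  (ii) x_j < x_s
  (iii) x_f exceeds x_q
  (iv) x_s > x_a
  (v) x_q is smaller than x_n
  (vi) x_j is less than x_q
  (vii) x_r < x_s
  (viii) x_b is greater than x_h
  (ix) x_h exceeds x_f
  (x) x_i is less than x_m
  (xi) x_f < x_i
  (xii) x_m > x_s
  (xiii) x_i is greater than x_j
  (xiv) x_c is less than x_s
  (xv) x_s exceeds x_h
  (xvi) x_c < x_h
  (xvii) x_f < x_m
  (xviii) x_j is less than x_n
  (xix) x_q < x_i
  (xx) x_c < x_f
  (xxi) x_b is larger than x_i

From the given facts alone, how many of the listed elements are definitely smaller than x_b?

Directly below x_b: x_h, x_a, x_i.
One step further: x_j, x_q, x_c, x_f (7 so far).
No other element is forced below x_b by the given relations, so the count is 7.

7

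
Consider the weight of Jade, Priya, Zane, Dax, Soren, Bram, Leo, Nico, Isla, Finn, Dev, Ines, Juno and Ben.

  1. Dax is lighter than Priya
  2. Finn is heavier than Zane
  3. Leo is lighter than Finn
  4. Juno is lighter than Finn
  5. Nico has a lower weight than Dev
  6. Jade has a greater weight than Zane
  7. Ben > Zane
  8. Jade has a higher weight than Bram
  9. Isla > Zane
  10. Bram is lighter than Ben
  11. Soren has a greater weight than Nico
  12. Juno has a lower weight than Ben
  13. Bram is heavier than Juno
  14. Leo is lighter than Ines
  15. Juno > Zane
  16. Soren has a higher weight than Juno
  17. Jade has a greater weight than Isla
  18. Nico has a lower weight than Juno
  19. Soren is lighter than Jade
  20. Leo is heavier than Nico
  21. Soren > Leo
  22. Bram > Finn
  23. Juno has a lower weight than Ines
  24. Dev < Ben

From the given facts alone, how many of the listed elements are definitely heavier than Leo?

From Leo the given relations immediately reach Ines, Finn, Soren.
From those, Bram, Jade — 5 in total.
From those, Ben — 6 in total.
Nothing else is reachable above Leo; 6 in all.

6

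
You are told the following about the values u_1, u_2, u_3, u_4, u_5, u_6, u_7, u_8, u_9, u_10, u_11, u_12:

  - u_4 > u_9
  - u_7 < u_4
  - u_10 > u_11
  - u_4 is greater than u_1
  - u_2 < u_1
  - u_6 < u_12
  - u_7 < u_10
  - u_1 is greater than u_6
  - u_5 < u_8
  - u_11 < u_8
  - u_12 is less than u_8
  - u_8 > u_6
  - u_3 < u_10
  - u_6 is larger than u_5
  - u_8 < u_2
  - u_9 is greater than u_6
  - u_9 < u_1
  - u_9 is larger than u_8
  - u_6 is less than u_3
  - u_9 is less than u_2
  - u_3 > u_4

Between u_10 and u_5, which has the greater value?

u_5 < u_6 and u_6 < u_12 give u_5 < u_12.
Then u_12 < u_8 extends the chain to u_8.
With u_8 < u_9: u_5 < u_6 < u_12 < u_8 < u_9.
With u_9 < u_2: u_5 < u_6 < u_12 < u_8 < u_9 < u_2.
With u_2 < u_1: u_5 < u_6 < u_12 < u_8 < u_9 < u_2 < u_1.
With u_1 < u_4: u_5 < u_6 < u_12 < u_8 < u_9 < u_2 < u_1 < u_4.
Then u_4 < u_3 extends the chain to u_3.
Then u_3 < u_10 extends the chain to u_10.
So u_5 < u_10; u_10 is the larger of the two.

u_10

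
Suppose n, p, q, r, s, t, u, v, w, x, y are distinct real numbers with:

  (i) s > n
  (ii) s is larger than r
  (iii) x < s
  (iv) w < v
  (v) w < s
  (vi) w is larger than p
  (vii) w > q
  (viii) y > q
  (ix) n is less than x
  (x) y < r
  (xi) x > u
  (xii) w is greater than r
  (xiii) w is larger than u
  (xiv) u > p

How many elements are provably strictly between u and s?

Chaining upward from u reaches: x, w, v.
Chaining downward from s reaches: p, n, q, y, x, r, w.
Strictly between u and s are those in both lists: x, w — 2 elements.

2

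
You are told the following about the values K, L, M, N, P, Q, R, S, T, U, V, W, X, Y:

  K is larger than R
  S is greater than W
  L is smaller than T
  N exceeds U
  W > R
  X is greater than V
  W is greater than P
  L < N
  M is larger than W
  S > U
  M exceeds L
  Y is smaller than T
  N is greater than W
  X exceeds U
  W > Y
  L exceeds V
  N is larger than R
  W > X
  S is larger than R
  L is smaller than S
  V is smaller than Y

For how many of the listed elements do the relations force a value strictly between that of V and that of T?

The relations place V below T. An element lies strictly between them when it is forced above V and also forced below T.
Above V: {L, Y, X, W, M, S, N}. Below T: {L, Y}.
Intersection: {L, Y} — 2.

2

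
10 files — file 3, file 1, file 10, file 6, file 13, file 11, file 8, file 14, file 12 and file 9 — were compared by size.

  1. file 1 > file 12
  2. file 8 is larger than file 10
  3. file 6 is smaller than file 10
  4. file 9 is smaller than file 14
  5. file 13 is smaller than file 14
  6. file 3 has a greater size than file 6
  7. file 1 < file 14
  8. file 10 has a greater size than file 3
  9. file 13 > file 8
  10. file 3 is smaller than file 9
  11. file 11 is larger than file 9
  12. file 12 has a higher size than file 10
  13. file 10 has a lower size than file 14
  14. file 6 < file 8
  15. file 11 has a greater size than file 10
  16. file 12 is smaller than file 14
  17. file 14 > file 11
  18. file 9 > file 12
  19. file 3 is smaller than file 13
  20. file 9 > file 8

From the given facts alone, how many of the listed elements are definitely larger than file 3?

The elements the relations force above file 3 are file 10, file 8, file 13, file 12, file 9, file 1, file 11, file 14 — no chain reaches any other.
That is 8.

8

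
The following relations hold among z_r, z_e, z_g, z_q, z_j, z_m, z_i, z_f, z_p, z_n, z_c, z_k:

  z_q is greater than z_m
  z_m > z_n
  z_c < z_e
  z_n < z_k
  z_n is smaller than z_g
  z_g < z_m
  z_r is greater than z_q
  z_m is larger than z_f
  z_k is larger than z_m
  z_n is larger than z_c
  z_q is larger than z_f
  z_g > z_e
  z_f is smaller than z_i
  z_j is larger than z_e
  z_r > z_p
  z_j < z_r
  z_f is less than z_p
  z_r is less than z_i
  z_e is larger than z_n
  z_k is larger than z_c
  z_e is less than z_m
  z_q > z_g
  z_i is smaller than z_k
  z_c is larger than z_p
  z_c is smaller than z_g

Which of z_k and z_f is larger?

z_f < z_p < z_c < z_n < z_e < z_g < z_m < z_q < z_r < z_i < z_k, by transitivity through z_p, z_c, z_n, z_e, z_g, z_m, z_q, z_r, z_i.
So z_f < z_k; z_k is the larger of the two.

z_k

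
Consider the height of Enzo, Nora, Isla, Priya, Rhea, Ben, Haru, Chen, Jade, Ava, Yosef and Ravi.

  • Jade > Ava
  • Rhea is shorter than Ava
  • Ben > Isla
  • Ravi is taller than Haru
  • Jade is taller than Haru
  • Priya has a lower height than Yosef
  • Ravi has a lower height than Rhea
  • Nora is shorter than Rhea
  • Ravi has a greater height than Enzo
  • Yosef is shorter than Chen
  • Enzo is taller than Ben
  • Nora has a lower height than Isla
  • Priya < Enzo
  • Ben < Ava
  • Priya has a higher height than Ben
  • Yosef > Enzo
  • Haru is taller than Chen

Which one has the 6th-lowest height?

The consecutive relations fix a unique order: Nora < Isla < Ben < Priya < Enzo < Yosef < Chen < Haru < Ravi < Rhea < Ava < Jade.
The 6th smallest is Yosef.

Yosef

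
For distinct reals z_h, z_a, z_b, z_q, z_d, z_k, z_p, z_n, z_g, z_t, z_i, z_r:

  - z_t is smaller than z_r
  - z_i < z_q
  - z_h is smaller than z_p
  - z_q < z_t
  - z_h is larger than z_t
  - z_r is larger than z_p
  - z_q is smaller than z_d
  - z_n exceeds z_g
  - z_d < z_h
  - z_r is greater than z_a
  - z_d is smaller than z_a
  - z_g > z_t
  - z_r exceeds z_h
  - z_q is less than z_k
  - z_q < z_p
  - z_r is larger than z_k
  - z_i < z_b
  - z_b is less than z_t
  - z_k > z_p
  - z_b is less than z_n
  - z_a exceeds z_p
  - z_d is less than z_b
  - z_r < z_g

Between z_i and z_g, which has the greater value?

z_g

z_i < z_q and z_q < z_d give z_i < z_d.
With z_d < z_b: z_i < z_q < z_d < z_b.
Then z_b < z_t extends the chain to z_t.
Then z_t < z_h extends the chain to z_h.
With z_h < z_p: z_i < z_q < z_d < z_b < z_t < z_h < z_p.
Then z_p < z_a extends the chain to z_a.
Then z_a < z_r extends the chain to z_r.
Then z_r < z_g extends the chain to z_g.
So z_i < z_g; z_g is the larger of the two.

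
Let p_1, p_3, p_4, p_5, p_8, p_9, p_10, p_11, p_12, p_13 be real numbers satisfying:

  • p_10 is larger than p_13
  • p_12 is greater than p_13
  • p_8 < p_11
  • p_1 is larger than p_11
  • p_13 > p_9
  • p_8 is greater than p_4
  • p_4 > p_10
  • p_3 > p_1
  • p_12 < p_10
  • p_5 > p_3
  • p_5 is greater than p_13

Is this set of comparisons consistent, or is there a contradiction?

consistent

Every relation is compatible with p_9 < p_13 < p_12 < p_10 < p_4 < p_8 < p_11 < p_1 < p_3 < p_5; the set is consistent.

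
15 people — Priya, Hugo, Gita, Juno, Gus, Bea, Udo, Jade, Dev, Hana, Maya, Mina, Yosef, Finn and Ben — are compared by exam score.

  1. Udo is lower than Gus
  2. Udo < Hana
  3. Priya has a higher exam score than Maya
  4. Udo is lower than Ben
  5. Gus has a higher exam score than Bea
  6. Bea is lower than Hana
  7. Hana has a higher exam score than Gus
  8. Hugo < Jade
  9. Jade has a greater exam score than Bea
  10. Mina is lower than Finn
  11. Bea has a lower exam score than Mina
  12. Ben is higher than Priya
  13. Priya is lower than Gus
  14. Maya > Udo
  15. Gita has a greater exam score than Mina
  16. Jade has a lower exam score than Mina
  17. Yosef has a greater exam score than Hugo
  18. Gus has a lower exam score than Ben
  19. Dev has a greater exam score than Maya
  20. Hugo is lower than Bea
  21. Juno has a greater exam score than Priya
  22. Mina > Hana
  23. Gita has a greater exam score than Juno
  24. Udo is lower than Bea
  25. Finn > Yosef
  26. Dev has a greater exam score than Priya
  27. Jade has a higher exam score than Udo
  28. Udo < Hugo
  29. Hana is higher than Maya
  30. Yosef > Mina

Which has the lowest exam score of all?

Maya is not least since Udo < Maya; Hugo is not least since Udo < Hugo; Priya is not least since Maya < Priya; Juno is not least since Priya < Juno; Bea is not least since Udo < Bea; Gus is not least since Bea < Gus; Hana is not least since Bea < Hana; Jade is not least since Udo < Jade; Mina is not least since Jade < Mina; Gita is not least since Mina < Gita; Yosef is not least since Mina < Yosef; Ben is not least since Gus < Ben; Finn is not least since Mina < Finn; Dev is not least since Maya < Dev.
Only Udo has nothing below it, so Udo is the lowest exam score.

Udo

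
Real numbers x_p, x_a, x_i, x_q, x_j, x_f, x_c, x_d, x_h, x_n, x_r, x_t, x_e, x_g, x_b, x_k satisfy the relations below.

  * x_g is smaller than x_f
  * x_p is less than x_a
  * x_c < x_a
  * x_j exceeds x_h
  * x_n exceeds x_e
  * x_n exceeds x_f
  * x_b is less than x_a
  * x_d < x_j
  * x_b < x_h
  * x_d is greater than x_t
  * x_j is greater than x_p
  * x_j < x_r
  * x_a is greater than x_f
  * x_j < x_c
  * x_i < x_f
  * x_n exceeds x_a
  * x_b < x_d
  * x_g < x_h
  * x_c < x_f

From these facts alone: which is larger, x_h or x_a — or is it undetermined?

x_a

Chaining the given relations: x_h < x_j < x_c < x_f < x_a.
So x_a is larger.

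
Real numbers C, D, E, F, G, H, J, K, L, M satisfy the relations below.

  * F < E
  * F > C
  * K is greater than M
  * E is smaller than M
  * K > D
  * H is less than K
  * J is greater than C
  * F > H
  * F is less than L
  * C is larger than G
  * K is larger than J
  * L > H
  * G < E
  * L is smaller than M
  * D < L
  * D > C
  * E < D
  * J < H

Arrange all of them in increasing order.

Each adjacent pair is fixed by a given relation: G < C; C < J; J < H; H < F; F < E; E < D; D < L; L < M; M < K. Chaining them end to end gives the full order.

G < C < J < H < F < E < D < L < M < K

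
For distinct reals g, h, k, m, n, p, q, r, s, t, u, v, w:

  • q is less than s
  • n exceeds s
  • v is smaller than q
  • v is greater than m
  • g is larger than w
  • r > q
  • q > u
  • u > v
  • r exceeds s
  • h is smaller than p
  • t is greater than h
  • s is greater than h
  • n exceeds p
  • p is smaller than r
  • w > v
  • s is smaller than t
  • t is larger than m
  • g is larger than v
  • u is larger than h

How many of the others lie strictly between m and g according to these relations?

2

Chaining upward from m reaches: v, w, u, q, s, r, t, n.
Chaining downward from g reaches: v, w.
Strictly between m and g are those in both lists: v, w — 2 elements.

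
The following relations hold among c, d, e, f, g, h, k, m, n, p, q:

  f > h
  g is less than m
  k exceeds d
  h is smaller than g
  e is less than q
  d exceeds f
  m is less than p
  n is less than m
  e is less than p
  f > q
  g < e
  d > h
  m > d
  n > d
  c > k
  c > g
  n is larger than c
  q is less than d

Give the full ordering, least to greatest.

h < g < e < q < f < d < k < c < n < m < p

Each adjacent pair is fixed by a given relation: h < g; g < e; e < q; q < f; f < d; d < k; k < c; c < n; n < m; m < p. Chaining them end to end gives the full order.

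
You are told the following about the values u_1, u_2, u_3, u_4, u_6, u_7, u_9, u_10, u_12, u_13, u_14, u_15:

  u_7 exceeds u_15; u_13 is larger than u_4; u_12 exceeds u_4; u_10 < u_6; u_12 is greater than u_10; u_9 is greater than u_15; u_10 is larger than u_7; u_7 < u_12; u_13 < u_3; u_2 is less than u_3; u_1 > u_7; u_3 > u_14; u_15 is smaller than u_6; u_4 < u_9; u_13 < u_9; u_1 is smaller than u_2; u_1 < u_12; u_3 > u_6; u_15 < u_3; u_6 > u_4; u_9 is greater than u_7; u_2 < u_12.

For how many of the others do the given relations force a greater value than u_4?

5

The elements the relations force above u_4 are u_13, u_6, u_3, u_12, u_9 — no chain reaches any other.
That is 5.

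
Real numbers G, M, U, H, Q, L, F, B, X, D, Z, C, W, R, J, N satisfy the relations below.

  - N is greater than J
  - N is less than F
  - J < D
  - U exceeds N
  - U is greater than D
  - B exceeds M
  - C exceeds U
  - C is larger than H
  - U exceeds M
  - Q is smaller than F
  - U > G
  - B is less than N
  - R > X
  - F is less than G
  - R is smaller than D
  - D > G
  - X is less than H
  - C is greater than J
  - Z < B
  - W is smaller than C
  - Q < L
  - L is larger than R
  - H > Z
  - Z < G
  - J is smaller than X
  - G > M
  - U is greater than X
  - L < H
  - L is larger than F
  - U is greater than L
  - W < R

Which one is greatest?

Q is not greatest since Q < F; W is not greatest since W < R; M is not greatest since M < U; Z is not greatest since Z < B; B is not greatest since B < N; J is not greatest since J < N; X is not greatest since X < H; N is not greatest since N < F; F is not greatest since F < G; R is not greatest since R < L; L is not greatest since L < H; H is not greatest since H < C; G is not greatest since G < D; D is not greatest since D < U; U is not greatest since U < C.
Only C has nothing above it, so C is the greatest.

C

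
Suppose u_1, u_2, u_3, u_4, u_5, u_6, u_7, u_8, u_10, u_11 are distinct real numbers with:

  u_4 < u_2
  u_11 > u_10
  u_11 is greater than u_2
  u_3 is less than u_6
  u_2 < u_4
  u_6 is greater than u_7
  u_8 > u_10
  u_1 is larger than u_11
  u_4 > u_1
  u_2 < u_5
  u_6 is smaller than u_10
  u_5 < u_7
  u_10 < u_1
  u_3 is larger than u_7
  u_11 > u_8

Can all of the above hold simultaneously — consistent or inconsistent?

We have u_4 < u_2 stated directly, yet also u_2 < u_5 < u_7 < u_3 < u_6 < u_10 < u_8 < u_11 < u_1 < u_4 by chaining the others — so u_2 < u_4. Contradiction.

inconsistent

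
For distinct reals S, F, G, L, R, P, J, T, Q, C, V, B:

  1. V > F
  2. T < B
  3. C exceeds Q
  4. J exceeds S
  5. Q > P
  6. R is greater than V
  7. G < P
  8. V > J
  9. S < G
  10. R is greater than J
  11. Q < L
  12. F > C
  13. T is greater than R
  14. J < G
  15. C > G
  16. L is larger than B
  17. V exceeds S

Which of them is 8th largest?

Q

The consecutive relations fix a unique order: S < J < G < P < Q < C < F < V < R < T < B < L.
The 8th largest is Q.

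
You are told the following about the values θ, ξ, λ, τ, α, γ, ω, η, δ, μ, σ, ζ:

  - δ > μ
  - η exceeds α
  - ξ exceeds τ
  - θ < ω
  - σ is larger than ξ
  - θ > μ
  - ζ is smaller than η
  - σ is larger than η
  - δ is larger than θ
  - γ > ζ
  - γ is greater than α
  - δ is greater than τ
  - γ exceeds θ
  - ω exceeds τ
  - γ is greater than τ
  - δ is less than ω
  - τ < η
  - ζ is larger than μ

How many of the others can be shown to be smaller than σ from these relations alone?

The elements the relations force below σ are μ, τ, α, ζ, η, ξ — no chain reaches any other.
That is 6.

6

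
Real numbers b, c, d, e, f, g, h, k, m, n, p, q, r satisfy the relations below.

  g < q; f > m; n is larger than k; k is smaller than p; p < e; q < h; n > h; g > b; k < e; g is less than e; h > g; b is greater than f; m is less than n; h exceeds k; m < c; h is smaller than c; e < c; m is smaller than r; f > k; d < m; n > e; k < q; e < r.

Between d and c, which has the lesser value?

d < m and m < f give d < f.
With f < b: d < m < f < b.
With b < g: d < m < f < b < g.
Then g < q extends the chain to q.
With q < h: d < m < f < b < g < q < h.
Then h < c extends the chain to c.
So d < c; d is the smaller of the two.

d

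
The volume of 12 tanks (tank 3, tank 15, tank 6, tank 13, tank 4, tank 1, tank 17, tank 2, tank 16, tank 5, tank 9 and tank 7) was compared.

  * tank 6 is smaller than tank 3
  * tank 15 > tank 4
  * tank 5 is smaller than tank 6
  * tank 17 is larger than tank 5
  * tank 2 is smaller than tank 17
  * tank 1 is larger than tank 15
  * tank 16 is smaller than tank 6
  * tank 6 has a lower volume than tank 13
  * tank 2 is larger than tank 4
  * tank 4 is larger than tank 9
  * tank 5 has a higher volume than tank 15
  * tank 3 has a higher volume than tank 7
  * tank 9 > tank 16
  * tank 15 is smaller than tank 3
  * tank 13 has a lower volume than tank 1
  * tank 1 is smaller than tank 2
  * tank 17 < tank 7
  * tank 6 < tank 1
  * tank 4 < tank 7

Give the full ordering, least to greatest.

Each adjacent pair is fixed by a given relation: tank 16 < tank 9; tank 9 < tank 4; tank 4 < tank 15; tank 15 < tank 5; tank 5 < tank 6; tank 6 < tank 13; tank 13 < tank 1; tank 1 < tank 2; tank 2 < tank 17; tank 17 < tank 7; tank 7 < tank 3. Chaining them end to end gives the full order.

tank 16 < tank 9 < tank 4 < tank 15 < tank 5 < tank 6 < tank 13 < tank 1 < tank 2 < tank 17 < tank 7 < tank 3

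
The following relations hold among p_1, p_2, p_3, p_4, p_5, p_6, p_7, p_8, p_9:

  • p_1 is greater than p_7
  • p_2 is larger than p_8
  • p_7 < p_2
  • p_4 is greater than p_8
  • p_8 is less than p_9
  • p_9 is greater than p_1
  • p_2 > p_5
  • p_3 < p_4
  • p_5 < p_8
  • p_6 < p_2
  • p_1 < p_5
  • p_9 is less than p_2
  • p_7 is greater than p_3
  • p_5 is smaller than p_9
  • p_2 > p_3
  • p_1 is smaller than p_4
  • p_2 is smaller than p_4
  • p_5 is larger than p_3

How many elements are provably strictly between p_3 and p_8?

3

The relations place p_3 below p_8. An element lies strictly between them when it is forced above p_3 and also forced below p_8.
Above p_3: {p_7, p_1, p_5, p_9, p_2, p_4}. Below p_8: {p_7, p_1, p_5}.
Intersection: {p_7, p_1, p_5} — 3.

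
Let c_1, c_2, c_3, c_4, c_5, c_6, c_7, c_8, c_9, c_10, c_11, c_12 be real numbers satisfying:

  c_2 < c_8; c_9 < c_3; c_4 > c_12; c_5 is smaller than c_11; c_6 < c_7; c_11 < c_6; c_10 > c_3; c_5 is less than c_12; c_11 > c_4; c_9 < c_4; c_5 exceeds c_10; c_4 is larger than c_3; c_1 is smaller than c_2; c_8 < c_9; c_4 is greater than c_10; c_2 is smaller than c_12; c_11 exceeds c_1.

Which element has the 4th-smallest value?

Chaining the given pairs: c_1 < c_2 < c_8 < c_9 < c_3 < c_10 < c_5 < c_12 < c_4 < c_11 < c_6 < c_7.
Counting 4 from the smallest end gives c_9.

c_9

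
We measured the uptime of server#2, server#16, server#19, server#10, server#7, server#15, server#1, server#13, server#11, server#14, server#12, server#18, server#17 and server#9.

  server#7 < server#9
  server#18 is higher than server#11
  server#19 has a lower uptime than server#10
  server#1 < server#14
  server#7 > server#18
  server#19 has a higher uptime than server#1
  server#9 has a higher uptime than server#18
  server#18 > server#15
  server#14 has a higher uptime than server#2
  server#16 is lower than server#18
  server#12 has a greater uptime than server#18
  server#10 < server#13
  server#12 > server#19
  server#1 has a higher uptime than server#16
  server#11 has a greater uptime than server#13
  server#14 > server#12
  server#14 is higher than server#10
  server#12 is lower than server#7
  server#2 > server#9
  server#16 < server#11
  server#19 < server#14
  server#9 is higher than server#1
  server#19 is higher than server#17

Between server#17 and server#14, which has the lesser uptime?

Link the given pairs in sequence: server#17 < server#19; server#19 < server#10; server#10 < server#13; server#13 < server#11; server#11 < server#18; server#18 < server#12; server#12 < server#7; server#7 < server#9; server#9 < server#2; server#2 < server#14.
Together: server#17 < server#19 < server#10 < server#13 < server#11 < server#18 < server#12 < server#7 < server#9 < server#2 < server#14.
So server#17 < server#14; server#17 is the lower of the two.

server#17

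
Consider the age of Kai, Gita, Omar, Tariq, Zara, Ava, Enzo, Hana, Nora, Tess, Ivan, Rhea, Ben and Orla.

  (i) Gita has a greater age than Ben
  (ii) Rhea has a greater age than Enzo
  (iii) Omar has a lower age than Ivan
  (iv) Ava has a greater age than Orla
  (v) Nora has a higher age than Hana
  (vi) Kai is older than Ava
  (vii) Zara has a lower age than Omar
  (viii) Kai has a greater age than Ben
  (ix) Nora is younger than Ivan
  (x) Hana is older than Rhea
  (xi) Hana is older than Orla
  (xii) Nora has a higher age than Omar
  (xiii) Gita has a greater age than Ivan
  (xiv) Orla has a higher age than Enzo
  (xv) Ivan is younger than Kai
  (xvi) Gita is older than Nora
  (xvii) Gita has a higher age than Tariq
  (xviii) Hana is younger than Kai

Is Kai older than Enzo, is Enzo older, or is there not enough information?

Kai

Link the given pairs in sequence: Enzo < Orla; Orla < Hana; Hana < Nora; Nora < Ivan; Ivan < Kai.
Together: Enzo < Orla < Hana < Nora < Ivan < Kai.
So Kai is older.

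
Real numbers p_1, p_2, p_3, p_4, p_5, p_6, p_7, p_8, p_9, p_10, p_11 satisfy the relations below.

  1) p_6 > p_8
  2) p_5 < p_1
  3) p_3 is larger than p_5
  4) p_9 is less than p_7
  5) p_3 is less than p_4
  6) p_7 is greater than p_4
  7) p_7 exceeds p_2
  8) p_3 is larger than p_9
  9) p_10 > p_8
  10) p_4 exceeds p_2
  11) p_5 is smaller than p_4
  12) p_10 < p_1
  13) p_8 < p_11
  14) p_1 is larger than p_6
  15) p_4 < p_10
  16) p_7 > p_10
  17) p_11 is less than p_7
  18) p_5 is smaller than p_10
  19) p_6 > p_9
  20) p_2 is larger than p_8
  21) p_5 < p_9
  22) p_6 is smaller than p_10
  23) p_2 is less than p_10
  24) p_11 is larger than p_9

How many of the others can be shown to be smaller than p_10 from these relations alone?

The elements the relations force below p_10 are p_5, p_8, p_2, p_9, p_3, p_4, p_6 — no chain reaches any other.
That is 7.

7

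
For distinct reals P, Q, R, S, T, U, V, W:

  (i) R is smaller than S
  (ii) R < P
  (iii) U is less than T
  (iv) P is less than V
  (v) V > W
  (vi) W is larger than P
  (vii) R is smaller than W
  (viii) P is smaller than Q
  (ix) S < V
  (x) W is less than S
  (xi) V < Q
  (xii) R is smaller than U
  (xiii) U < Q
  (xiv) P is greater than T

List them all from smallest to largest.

The consecutive links are each given: R < U; U < T; T < P; P < W; W < S; S < V; V < Q.

R < U < T < P < W < S < V < Q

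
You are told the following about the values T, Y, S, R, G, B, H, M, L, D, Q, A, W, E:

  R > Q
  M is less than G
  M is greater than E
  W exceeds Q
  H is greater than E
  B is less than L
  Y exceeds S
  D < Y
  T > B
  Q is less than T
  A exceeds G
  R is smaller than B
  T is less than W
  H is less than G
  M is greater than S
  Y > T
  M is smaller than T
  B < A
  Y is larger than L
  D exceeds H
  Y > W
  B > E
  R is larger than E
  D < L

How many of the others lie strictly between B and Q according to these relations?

1

The relations place Q below B. An element lies strictly between them when it is forced above Q and also forced below B.
Above Q: {R, T, A, W, L, Y}. Below B: {E, R}.
Intersection: {R} — 1.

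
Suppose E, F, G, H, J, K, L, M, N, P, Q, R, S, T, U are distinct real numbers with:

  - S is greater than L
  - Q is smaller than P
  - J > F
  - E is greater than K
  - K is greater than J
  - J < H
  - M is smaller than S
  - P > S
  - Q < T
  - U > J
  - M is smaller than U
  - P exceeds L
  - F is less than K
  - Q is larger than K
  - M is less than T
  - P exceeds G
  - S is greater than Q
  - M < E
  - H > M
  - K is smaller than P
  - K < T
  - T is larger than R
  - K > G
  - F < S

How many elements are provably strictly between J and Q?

The relations place J below Q. An element lies strictly between them when it is forced above J and also forced below Q.
Above J: {K, E, U, S, P, T, H}. Below Q: {F, G, K}.
Intersection: {K} — 1.

1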